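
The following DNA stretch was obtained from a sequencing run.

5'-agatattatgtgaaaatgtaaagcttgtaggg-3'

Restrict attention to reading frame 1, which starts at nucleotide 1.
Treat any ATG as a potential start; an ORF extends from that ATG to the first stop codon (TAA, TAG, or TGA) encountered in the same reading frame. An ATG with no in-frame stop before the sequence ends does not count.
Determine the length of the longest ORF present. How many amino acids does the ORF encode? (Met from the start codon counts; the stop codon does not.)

Frame 1: AGA TAT TAT GTG AAA ATG TAA AGC TTG TAG — ATG at 16, stop TAA at 19 → 6 nt.
Longest: frame 1, positions 16–21, 6 nt = 2 codons = 1 aa. → 1 amino acids.

1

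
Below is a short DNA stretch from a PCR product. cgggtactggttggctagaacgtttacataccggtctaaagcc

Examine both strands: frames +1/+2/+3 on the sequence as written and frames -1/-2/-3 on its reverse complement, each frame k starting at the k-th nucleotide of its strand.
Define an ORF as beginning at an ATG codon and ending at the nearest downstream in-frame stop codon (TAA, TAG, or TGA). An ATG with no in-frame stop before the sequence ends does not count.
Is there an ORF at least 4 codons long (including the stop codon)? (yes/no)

no

Reverse complement (5'→3'): GGCTTTAGACCGGTATGTAAACGTTCTAGCCAACCAGTACCCG
Frame +1: CGG GTA CTG GTT GGC TAG AAC GTT TAC ATA CCG GTC TAA AGC — no ATG→stop ORF.
Frame +2: GGG TAC TGG TTG GCT AGA ACG TTT ACA TAC CGG TCT AAA GCC — no ATG→stop ORF.
Frame +3: GGT ACT GGT TGG CTA GAA CGT TTA CAT ACC GGT CTA AAG — no ATG→stop ORF.
Frame -1: GGC TTT AGA CCG GTA TGT AAA CGT TCT AGC CAA CCA GTA CCC — no ATG→stop ORF.
Frame -2: GCT TTA GAC CGG TAT GTA AAC GTT CTA GCC AAC CAG TAC CCG — no ATG→stop ORF.
Frame -3: CTT TAG ACC GGT ATG TAA ACG TTC TAG CCA ACC AGT ACC — ATG at 15, stop TAA at 18 → 6 nt.
Largest ORF found is 2 codons < 4, so no.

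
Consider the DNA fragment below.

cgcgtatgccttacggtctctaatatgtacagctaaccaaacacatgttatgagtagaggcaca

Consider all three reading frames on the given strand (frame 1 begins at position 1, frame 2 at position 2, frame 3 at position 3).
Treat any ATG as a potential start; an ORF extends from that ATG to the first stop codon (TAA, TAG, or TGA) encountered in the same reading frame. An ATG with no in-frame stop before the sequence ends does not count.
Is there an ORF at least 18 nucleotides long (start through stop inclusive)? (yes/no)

yes

Frame 1: CGC GTA TGC CTT ACG GTC TCT AAT ATG TAC AGC TAA CCA AAC ACA TGT TAT GAG TAG AGG CAC — ATG at 25, stop TAA at 34 → 12 nt.
Frame 2: GCG TAT GCC TTA CGG TCT CTA ATA TGT ACA GCT AAC CAA ACA CAT GTT ATG AGT AGA GGC ACA — no ATG→stop ORF.
Frame 3: CGT ATG CCT TAC GGT CTC TAA TAT GTA CAG CTA ACC AAA CAC ATG TTA TGA GTA GAG GCA — ATG at 6, stop TAA at 21 → 18 nt; ATG at 45, stop TGA at 51 → 9 nt.
Frame 3 has an ORF of 18 nucleotides (positions 6–23) ≥ 18, so yes.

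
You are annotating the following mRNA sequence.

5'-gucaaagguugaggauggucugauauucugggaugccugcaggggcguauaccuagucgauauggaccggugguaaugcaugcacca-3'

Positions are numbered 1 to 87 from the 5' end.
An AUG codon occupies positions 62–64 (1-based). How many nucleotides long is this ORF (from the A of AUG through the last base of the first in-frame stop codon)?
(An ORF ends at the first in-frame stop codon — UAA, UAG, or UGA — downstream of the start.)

Codons from position 62: AUG (62–64), GAC (65–67), CGG (68–70), UGG (71–73), UAA (74–76).
UAA is the first in-frame stop; ORF spans 62–76, 15 nucleotides.

15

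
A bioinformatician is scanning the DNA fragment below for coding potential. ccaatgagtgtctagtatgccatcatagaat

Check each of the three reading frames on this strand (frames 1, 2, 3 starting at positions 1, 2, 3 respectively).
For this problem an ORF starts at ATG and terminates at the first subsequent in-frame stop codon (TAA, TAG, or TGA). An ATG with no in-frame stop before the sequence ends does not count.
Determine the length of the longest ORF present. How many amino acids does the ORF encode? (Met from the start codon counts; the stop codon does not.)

Frame 1: CCA ATG AGT GTC TAG TAT GCC ATC ATA GAA — ATG at 4, stop TAG at 13 → 12 nt.
Frame 2: CAA TGA GTG TCT AGT ATG CCA TCA TAG AAT — ATG at 17, stop TAG at 26 → 12 nt.
Frame 3: AAT GAG TGT CTA GTA TGC CAT CAT AGA — no ATG→stop ORF.
Longest: frame 1, positions 4–15, 12 nt = 4 codons = 3 aa. → 3 amino acids.

3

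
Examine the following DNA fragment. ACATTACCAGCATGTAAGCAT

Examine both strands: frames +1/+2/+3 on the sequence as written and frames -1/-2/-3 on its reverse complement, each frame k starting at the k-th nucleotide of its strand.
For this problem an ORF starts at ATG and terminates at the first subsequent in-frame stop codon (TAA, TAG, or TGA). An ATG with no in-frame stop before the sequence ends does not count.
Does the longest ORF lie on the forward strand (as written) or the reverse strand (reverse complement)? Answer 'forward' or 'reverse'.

Reverse complement (5'→3'): ATGCTTACATGCTGGTAATGT
Frame +1: ACA TTA CCA GCA TGT AAG CAT — no ATG→stop ORF.
Frame +2: CAT TAC CAG CAT GTA AGC — no ATG→stop ORF.
Frame +3: ATT ACC AGC ATG TAA GCA — ATG at 12, stop TAA at 15 → 6 nt.
Frame -1: ATG CTT ACA TGC TGG TAA TGT — ATG at 1, stop TAA at 16 → 18 nt.
Frame -2: TGC TTA CAT GCT GGT AAT — no ATG→stop ORF.
Frame -3: GCT TAC ATG CTG GTA ATG — no ATG→stop ORF.
Forward-strand max 6 nt; reverse-strand max 18 nt. The reverse strand has the longer ORF.

reverse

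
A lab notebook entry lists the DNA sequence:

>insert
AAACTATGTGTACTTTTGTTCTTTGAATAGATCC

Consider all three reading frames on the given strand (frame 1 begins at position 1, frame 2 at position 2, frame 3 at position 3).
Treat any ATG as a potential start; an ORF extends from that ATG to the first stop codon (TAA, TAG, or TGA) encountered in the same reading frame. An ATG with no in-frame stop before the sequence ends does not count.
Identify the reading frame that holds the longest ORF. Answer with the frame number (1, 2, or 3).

3

Frame 1: AAA CTA TGT GTA CTT TTG TTC TTT GAA TAG ATC — no ATG→stop ORF.
Frame 2: AAC TAT GTG TAC TTT TGT TCT TTG AAT AGA TCC — no ATG→stop ORF.
Frame 3: ACT ATG TGT ACT TTT GTT CTT TGA ATA GAT — ATG at 6, stop TGA at 24 → 21 nt.
Longest ORF is 21 nt in frame 3 (positions 6–26).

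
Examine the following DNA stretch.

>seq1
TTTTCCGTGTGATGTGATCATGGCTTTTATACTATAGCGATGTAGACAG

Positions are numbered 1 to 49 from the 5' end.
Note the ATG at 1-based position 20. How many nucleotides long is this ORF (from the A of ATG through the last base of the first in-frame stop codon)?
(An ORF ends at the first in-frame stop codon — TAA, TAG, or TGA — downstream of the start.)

Codons from position 20: ATG (20–22), GCT (23–25), TTT (26–28), ATA (29–31), CTA (32–34), TAG (35–37).
TAG is the first in-frame stop; ORF spans 20–37, 18 nucleotides.

18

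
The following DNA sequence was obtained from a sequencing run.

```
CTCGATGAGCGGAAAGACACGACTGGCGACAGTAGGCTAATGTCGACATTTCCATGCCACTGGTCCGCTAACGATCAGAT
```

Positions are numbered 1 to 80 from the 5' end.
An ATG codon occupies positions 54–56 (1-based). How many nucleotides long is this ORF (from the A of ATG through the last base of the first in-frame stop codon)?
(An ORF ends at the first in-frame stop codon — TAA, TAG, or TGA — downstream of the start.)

18

Codons from position 54: ATG (54–56), CCA (57–59), CTG (60–62), GTC (63–65), CGC (66–68), TAA (69–71).
TAA is the first in-frame stop; ORF spans 54–71, 18 nucleotides.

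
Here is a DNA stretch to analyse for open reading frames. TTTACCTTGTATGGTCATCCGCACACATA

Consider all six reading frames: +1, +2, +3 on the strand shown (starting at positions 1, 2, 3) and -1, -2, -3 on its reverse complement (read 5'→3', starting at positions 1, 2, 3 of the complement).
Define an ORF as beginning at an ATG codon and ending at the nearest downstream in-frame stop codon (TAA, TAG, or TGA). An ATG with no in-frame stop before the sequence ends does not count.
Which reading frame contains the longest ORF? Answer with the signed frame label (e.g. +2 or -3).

-2

Reverse complement (5'→3'): TATGTGTGCGGATGACCATACAAGGTAAA
Frame +1: TTT ACC TTG TAT GGT CAT CCG CAC ACA — no ATG→stop ORF.
Frame +2: TTA CCT TGT ATG GTC ATC CGC ACA CAT — no ATG→stop ORF.
Frame +3: TAC CTT GTA TGG TCA TCC GCA CAC ATA — no ATG→stop ORF.
Frame -1: TAT GTG TGC GGA TGA CCA TAC AAG GTA — no ATG→stop ORF.
Frame -2: ATG TGT GCG GAT GAC CAT ACA AGG TAA — ATG at 2, stop TAA at 26 → 27 nt.
Frame -3: TGT GTG CGG ATG ACC ATA CAA GGT AAA — no ATG→stop ORF.
Longest ORF is 27 nt in frame -2 (positions 2–28).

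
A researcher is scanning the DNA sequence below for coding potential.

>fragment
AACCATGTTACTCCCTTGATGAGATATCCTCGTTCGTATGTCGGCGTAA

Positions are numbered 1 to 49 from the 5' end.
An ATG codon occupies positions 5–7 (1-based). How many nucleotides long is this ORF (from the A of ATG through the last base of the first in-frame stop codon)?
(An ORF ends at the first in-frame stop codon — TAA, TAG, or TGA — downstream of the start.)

Codons from position 5: ATG (5–7), TTA (8–10), CTC (11–13), CCT (14–16), TGA (17–19).
TGA is the first in-frame stop; ORF spans 5–19, 15 nucleotides.

15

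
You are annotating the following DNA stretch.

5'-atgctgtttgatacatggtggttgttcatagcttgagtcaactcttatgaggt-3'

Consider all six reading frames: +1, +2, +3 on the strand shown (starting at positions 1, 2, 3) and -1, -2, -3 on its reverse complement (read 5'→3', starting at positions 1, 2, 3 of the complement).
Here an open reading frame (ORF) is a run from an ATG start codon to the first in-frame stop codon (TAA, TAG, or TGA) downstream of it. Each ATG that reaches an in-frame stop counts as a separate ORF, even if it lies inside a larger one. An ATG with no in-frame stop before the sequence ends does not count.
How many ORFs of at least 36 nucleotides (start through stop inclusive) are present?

2

Reverse complement (5'→3'): ACCTCATAAGAGTTGACTCAAGCTATGAACAACCACCATGTATCAAACAGCAT
Frame +1: ATG CTG TTT GAT ACA TGG TGG TTG TTC ATA GCT TGA GTC AAC TCT TAT GAG — ATG at 1, stop TGA at 34 → 36 nt.
Frame +2: TGC TGT TTG ATA CAT GGT GGT TGT TCA TAG CTT GAG TCA ACT CTT ATG AGG — no ATG→stop ORF.
Frame +3: GCT GTT TGA TAC ATG GTG GTT GTT CAT AGC TTG AGT CAA CTC TTA TGA GGT — ATG at 15, stop TGA at 48 → 36 nt.
Frame -1: ACC TCA TAA GAG TTG ACT CAA GCT ATG AAC AAC CAC CAT GTA TCA AAC AGC — no ATG→stop ORF.
Frame -2: CCT CAT AAG AGT TGA CTC AAG CTA TGA ACA ACC ACC ATG TAT CAA ACA GCA — no ATG→stop ORF.
Frame -3: CTC ATA AGA GTT GAC TCA AGC TAT GAA CAA CCA CCA TGT ATC AAA CAG CAT — no ATG→stop ORF.
ORFs ≥ 36 nucleotides: frame +1 1–36 (36 nucleotides), frame +3 15–50 (36 nucleotides). Count = 2.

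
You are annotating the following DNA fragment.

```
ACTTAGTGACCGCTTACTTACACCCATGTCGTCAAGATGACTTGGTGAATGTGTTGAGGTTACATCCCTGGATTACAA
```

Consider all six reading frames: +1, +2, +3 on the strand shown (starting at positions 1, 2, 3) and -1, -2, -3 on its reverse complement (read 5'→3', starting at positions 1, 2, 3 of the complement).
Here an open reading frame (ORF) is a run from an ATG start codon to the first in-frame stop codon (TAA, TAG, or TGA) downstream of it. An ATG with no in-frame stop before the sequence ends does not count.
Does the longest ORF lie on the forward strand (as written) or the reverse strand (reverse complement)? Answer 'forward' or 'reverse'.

Reverse complement (5'→3'): TTGTAATCCAGGGATGTAACCTCAACACATTCACCAAGTCATCTTGACGACATGGGTGTAAGTAAGCGGTCACTAAGT
Frame +1: ACT TAG TGA CCG CTT ACT TAC ACC CAT GTC GTC AAG ATG ACT TGG TGA ATG TGT TGA GGT TAC ATC CCT GGA TTA CAA — ATG at 37, stop TGA at 46 → 12 nt; ATG at 49, stop TGA at 55 → 9 nt.
Frame +2: CTT AGT GAC CGC TTA CTT ACA CCC ATG TCG TCA AGA TGA CTT GGT GAA TGT GTT GAG GTT ACA TCC CTG GAT TAC — ATG at 26, stop TGA at 38 → 15 nt.
Frame +3: TTA GTG ACC GCT TAC TTA CAC CCA TGT CGT CAA GAT GAC TTG GTG AAT GTG TTG AGG TTA CAT CCC TGG ATT ACA — no ATG→stop ORF.
Frame -1: TTG TAA TCC AGG GAT GTA ACC TCA ACA CAT TCA CCA AGT CAT CTT GAC GAC ATG GGT GTA AGT AAG CGG TCA CTA AGT — no ATG→stop ORF.
Frame -2: TGT AAT CCA GGG ATG TAA CCT CAA CAC ATT CAC CAA GTC ATC TTG ACG ACA TGG GTG TAA GTA AGC GGT CAC TAA — ATG at 14, stop TAA at 17 → 6 nt.
Frame -3: GTA ATC CAG GGA TGT AAC CTC AAC ACA TTC ACC AAG TCA TCT TGA CGA CAT GGG TGT AAG TAA GCG GTC ACT AAG — no ATG→stop ORF.
Forward-strand max 15 nt; reverse-strand max 6 nt. The forward strand has the longer ORF.

forward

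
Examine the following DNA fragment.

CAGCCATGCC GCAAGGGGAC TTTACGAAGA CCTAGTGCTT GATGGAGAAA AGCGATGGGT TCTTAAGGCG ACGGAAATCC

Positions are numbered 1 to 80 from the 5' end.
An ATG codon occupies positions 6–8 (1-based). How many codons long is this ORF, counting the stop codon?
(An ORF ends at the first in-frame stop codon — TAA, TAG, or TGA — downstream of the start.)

10

Codons from position 6: ATG (6–8), CCG (9–11), CAA (12–14), GGG (15–17), GAC (18–20), TTT (21–23), ACG (24–26), AAG (27–29), ACC (30–32), TAG (33–35).
TAG is the first in-frame stop; that's 10 codons including the stop.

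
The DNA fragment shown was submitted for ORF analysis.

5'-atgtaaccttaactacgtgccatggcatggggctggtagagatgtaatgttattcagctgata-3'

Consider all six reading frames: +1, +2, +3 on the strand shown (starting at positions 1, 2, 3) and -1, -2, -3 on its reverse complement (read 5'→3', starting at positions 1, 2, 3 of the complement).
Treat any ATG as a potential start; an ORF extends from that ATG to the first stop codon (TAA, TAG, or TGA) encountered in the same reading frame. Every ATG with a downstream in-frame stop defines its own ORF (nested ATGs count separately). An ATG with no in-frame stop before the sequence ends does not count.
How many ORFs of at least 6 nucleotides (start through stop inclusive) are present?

Reverse complement (5'→3'): TATCAGCTGAATAACATTACATCTCTACCAGCCCCATGCCATGGCACGTAGTTAAGGTTACAT
Frame +1: ATG TAA CCT TAA CTA CGT GCC ATG GCA TGG GGC TGG TAG AGA TGT AAT GTT ATT CAG CTG ATA — ATG at 1, stop TAA at 4 → 6 nt; ATG at 22, stop TAG at 37 → 18 nt.
Frame +2: TGT AAC CTT AAC TAC GTG CCA TGG CAT GGG GCT GGT AGA GAT GTA ATG TTA TTC AGC TGA — ATG at 47, stop TGA at 59 → 15 nt.
Frame +3: GTA ACC TTA ACT ACG TGC CAT GGC ATG GGG CTG GTA GAG ATG TAA TGT TAT TCA GCT GAT — ATG at 27, stop TAA at 45 → 21 nt; ATG at 42, stop TAA at 45 → 6 nt.
Frame -1: TAT CAG CTG AAT AAC ATT ACA TCT CTA CCA GCC CCA TGC CAT GGC ACG TAG TTA AGG TTA CAT — no ATG→stop ORF.
Frame -2: ATC AGC TGA ATA ACA TTA CAT CTC TAC CAG CCC CAT GCC ATG GCA CGT AGT TAA GGT TAC — ATG at 41, stop TAA at 53 → 15 nt.
Frame -3: TCA GCT GAA TAA CAT TAC ATC TCT ACC AGC CCC ATG CCA TGG CAC GTA GTT AAG GTT ACA — no ATG→stop ORF.
ORFs ≥ 6 nucleotides: frame +1 1–6 (6 nucleotides), frame +1 22–39 (18 nucleotides), frame +2 47–61 (15 nucleotides), frame +3 27–47 (21 nucleotides), frame +3 42–47 (6 nucleotides), frame -2 41–55 (15 nucleotides). Count = 6.

6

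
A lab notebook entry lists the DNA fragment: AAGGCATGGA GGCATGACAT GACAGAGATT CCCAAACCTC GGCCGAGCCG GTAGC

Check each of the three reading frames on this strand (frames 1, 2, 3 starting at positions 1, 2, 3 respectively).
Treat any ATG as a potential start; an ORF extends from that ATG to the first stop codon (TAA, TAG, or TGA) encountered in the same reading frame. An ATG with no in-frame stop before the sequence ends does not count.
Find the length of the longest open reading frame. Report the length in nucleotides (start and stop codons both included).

Frame 1: AAG GCA TGG AGG CAT GAC ATG ACA GAG ATT CCC AAA CCT CGG CCG AGC CGG TAG — ATG at 19, stop TAG at 52 → 36 nt.
Frame 2: AGG CAT GGA GGC ATG ACA TGA CAG AGA TTC CCA AAC CTC GGC CGA GCC GGT AGC — ATG at 14, stop TGA at 20 → 9 nt.
Frame 3: GGC ATG GAG GCA TGA CAT GAC AGA GAT TCC CAA ACC TCG GCC GAG CCG GTA — ATG at 6, stop TGA at 15 → 12 nt.
Longest: frame 1, positions 19–54, 36 nt = 12 codons = 11 aa. → 36 nucleotides.

36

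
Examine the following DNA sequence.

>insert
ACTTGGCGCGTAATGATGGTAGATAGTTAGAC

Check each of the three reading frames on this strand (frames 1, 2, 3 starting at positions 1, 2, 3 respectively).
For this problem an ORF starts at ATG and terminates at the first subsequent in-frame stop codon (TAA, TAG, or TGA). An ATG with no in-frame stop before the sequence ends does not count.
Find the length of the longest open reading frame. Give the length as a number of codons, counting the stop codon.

6

Frame 1: ACT TGG CGC GTA ATG ATG GTA GAT AGT TAG — ATG at 13, stop TAG at 28 → 18 nt; ATG at 16, stop TAG at 28 → 15 nt.
Frame 2: CTT GGC GCG TAA TGA TGG TAG ATA GTT AGA — no ATG→stop ORF.
Frame 3: TTG GCG CGT AAT GAT GGT AGA TAG TTA GAC — no ATG→stop ORF.
Longest: frame 1, positions 13–30, 18 nt = 6 codons = 5 aa. → 6 codons.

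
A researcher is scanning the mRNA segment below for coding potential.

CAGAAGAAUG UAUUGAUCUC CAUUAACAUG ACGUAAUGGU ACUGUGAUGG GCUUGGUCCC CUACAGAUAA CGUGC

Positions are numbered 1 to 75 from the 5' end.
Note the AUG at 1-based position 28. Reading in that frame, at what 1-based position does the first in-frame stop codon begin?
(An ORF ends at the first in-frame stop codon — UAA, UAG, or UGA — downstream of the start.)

Codons from position 28: AUG (28–30), ACG (31–33), UAA (34–36).
UAA is a stop codon; it begins at position 34.

34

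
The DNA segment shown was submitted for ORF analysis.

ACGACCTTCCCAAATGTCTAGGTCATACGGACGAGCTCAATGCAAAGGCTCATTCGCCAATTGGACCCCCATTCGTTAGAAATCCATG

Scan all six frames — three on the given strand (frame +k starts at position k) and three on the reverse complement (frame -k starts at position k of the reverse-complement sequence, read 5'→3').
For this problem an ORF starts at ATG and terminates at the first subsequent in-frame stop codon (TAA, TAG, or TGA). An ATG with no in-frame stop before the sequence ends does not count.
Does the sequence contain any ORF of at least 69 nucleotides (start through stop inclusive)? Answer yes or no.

Reverse complement (5'→3'): CATGGATTTCTAACGAATGGGGGTCCAATTGGCGAATGAGCCTTTGCATTGAGCTCGTCCGTATGACCTAGACATTTGGGAAGGTCGT
Frame +1: ACG ACC TTC CCA AAT GTC TAG GTC ATA CGG ACG AGC TCA ATG CAA AGG CTC ATT CGC CAA TTG GAC CCC CAT TCG TTA GAA ATC CAT — no ATG→stop ORF.
Frame +2: CGA CCT TCC CAA ATG TCT AGG TCA TAC GGA CGA GCT CAA TGC AAA GGC TCA TTC GCC AAT TGG ACC CCC ATT CGT TAG AAA TCC ATG — ATG at 14, stop TAG at 77 → 66 nt.
Frame +3: GAC CTT CCC AAA TGT CTA GGT CAT ACG GAC GAG CTC AAT GCA AAG GCT CAT TCG CCA ATT GGA CCC CCA TTC GTT AGA AAT CCA — no ATG→stop ORF.
Frame -1: CAT GGA TTT CTA ACG AAT GGG GGT CCA ATT GGC GAA TGA GCC TTT GCA TTG AGC TCG TCC GTA TGA CCT AGA CAT TTG GGA AGG TCG — no ATG→stop ORF.
Frame -2: ATG GAT TTC TAA CGA ATG GGG GTC CAA TTG GCG AAT GAG CCT TTG CAT TGA GCT CGT CCG TAT GAC CTA GAC ATT TGG GAA GGT CGT — ATG at 2, stop TAA at 11 → 12 nt; ATG at 17, stop TGA at 50 → 36 nt.
Frame -3: TGG ATT TCT AAC GAA TGG GGG TCC AAT TGG CGA ATG AGC CTT TGC ATT GAG CTC GTC CGT ATG ACC TAG ACA TTT GGG AAG GTC — ATG at 36, stop TAG at 69 → 36 nt; ATG at 63, stop TAG at 69 → 9 nt.
Largest ORF found is 66 nucleotides < 69, so no.

no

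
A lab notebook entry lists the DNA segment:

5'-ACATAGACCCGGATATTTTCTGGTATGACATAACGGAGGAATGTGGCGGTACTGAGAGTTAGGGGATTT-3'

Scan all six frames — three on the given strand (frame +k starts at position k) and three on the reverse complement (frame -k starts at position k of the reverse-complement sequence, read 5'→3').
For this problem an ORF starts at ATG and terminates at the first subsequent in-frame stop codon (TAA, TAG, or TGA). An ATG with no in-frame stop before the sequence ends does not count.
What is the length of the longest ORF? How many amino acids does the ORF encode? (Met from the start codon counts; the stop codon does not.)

4

Reverse complement (5'→3'): AAATCCCCTAACTCTCAGTACCGCCACATTCCTCCGTTATGTCATACCAGAAAATATCCGGGTCTATGT
Frame +1: ACA TAG ACC CGG ATA TTT TCT GGT ATG ACA TAA CGG AGG AAT GTG GCG GTA CTG AGA GTT AGG GGA TTT — ATG at 25, stop TAA at 31 → 9 nt.
Frame +2: CAT AGA CCC GGA TAT TTT CTG GTA TGA CAT AAC GGA GGA ATG TGG CGG TAC TGA GAG TTA GGG GAT — ATG at 41, stop TGA at 53 → 15 nt.
Frame +3: ATA GAC CCG GAT ATT TTC TGG TAT GAC ATA ACG GAG GAA TGT GGC GGT ACT GAG AGT TAG GGG ATT — no ATG→stop ORF.
Frame -1: AAA TCC CCT AAC TCT CAG TAC CGC CAC ATT CCT CCG TTA TGT CAT ACC AGA AAA TAT CCG GGT CTA TGT — no ATG→stop ORF.
Frame -2: AAT CCC CTA ACT CTC AGT ACC GCC ACA TTC CTC CGT TAT GTC ATA CCA GAA AAT ATC CGG GTC TAT — no ATG→stop ORF.
Frame -3: ATC CCC TAA CTC TCA GTA CCG CCA CAT TCC TCC GTT ATG TCA TAC CAG AAA ATA TCC GGG TCT ATG — no ATG→stop ORF.
Longest: frame +2, positions 41–55, 15 nt = 5 codons = 4 aa. → 4 amino acids.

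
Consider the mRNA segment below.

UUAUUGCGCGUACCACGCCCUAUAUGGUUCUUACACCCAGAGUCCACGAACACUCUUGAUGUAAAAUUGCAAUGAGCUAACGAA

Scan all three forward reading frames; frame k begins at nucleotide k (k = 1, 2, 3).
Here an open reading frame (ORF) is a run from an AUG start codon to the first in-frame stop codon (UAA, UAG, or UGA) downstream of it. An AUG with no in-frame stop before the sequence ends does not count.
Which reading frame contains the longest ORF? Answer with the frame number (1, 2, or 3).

3

Frame 1: UUA UUG CGC GUA CCA CGC CCU AUA UGG UUC UUA CAC CCA GAG UCC ACG AAC ACU CUU GAU GUA AAA UUG CAA UGA GCU AAC GAA — no AUG→stop ORF.
Frame 2: UAU UGC GCG UAC CAC GCC CUA UAU GGU UCU UAC ACC CAG AGU CCA CGA ACA CUC UUG AUG UAA AAU UGC AAU GAG CUA ACG — AUG at 59, stop UAA at 62 → 6 nt.
Frame 3: AUU GCG CGU ACC ACG CCC UAU AUG GUU CUU ACA CCC AGA GUC CAC GAA CAC UCU UGA UGU AAA AUU GCA AUG AGC UAA CGA — AUG at 24, stop UGA at 57 → 36 nt; AUG at 72, stop UAA at 78 → 9 nt.
Longest ORF is 36 nt in frame 3 (positions 24–59).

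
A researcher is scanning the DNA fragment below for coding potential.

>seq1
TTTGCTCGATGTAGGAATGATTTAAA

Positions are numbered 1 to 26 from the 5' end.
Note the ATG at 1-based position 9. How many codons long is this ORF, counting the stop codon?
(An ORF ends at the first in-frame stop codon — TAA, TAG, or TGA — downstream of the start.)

2

Codons from position 9: ATG (9–11), TAG (12–14).
TAG is the first in-frame stop; that's 2 codons including the stop.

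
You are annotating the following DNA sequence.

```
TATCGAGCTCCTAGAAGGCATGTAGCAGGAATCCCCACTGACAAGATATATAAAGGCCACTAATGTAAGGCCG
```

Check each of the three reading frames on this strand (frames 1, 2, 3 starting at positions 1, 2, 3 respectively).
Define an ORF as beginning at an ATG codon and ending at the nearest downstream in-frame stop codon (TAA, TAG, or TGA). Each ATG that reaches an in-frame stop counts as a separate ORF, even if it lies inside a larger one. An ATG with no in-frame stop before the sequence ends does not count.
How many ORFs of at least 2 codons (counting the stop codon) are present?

Frame 1: TAT CGA GCT CCT AGA AGG CAT GTA GCA GGA ATC CCC ACT GAC AAG ATA TAT AAA GGC CAC TAA TGT AAG GCC — no ATG→stop ORF.
Frame 2: ATC GAG CTC CTA GAA GGC ATG TAG CAG GAA TCC CCA CTG ACA AGA TAT ATA AAG GCC ACT AAT GTA AGG CCG — ATG at 20, stop TAG at 23 → 6 nt.
Frame 3: TCG AGC TCC TAG AAG GCA TGT AGC AGG AAT CCC CAC TGA CAA GAT ATA TAA AGG CCA CTA ATG TAA GGC — ATG at 63, stop TAA at 66 → 6 nt.
ORFs ≥ 2 codons: frame 2 20–25 (2 codons), frame 3 63–68 (2 codons). Count = 2.

2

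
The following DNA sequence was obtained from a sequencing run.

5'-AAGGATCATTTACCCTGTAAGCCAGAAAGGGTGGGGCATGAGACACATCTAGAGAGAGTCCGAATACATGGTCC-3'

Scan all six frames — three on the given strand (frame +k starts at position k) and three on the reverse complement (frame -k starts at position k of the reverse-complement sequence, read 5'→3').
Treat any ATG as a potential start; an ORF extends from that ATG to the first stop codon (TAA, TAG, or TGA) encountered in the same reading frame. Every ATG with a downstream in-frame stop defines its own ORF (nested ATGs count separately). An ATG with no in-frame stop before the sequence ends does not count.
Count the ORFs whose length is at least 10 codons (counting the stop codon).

Reverse complement (5'→3'): GGACCATGTATTCGGACTCTCTCTAGATGTGTCTCATGCCCCACCCTTTCTGGCTTACAGGGTAAATGATCCTT
Frame +1: AAG GAT CAT TTA CCC TGT AAG CCA GAA AGG GTG GGG CAT GAG ACA CAT CTA GAG AGA GTC CGA ATA CAT GGT — no ATG→stop ORF.
Frame +2: AGG ATC ATT TAC CCT GTA AGC CAG AAA GGG TGG GGC ATG AGA CAC ATC TAG AGA GAG TCC GAA TAC ATG GTC — ATG at 38, stop TAG at 50 → 15 nt.
Frame +3: GGA TCA TTT ACC CTG TAA GCC AGA AAG GGT GGG GCA TGA GAC ACA TCT AGA GAG AGT CCG AAT ACA TGG TCC — no ATG→stop ORF.
Frame -1: GGA CCA TGT ATT CGG ACT CTC TCT AGA TGT GTC TCA TGC CCC ACC CTT TCT GGC TTA CAG GGT AAA TGA TCC — no ATG→stop ORF.
Frame -2: GAC CAT GTA TTC GGA CTC TCT CTA GAT GTG TCT CAT GCC CCA CCC TTT CTG GCT TAC AGG GTA AAT GAT CCT — no ATG→stop ORF.
Frame -3: ACC ATG TAT TCG GAC TCT CTC TAG ATG TGT CTC ATG CCC CAC CCT TTC TGG CTT ACA GGG TAA ATG ATC CTT — ATG at 6, stop TAG at 24 → 21 nt; ATG at 27, stop TAA at 63 → 39 nt; ATG at 36, stop TAA at 63 → 30 nt.
ORFs ≥ 10 codons: frame -3 27–65 (13 codons), frame -3 36–65 (10 codons). Count = 2.

2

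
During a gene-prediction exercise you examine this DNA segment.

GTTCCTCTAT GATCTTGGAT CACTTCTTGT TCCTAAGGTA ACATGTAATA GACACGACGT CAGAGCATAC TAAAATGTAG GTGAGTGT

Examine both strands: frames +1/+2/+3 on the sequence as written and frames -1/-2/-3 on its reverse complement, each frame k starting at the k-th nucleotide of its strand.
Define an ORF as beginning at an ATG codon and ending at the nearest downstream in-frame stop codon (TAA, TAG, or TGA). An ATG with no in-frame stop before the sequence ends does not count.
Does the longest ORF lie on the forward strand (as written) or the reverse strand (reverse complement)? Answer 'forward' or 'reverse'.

forward

Reverse complement (5'→3'): ACACTCACCTACATTTTAGTATGCTCTGACGTCGTGTCTATTACATGTTACCTTAGGAACAAGAAGTGATCCAAGATCATAGAGGAAC
Frame +1: GTT CCT CTA TGA TCT TGG ATC ACT TCT TGT TCC TAA GGT AAC ATG TAA TAG ACA CGA CGT CAG AGC ATA CTA AAA TGT AGG TGA GTG — ATG at 43, stop TAA at 46 → 6 nt.
Frame +2: TTC CTC TAT GAT CTT GGA TCA CTT CTT GTT CCT AAG GTA ACA TGT AAT AGA CAC GAC GTC AGA GCA TAC TAA AAT GTA GGT GAG TGT — no ATG→stop ORF.
Frame +3: TCC TCT ATG ATC TTG GAT CAC TTC TTG TTC CTA AGG TAA CAT GTA ATA GAC ACG ACG TCA GAG CAT ACT AAA ATG TAG GTG AGT — ATG at 9, stop TAA at 39 → 33 nt; ATG at 75, stop TAG at 78 → 6 nt.
Frame -1: ACA CTC ACC TAC ATT TTA GTA TGC TCT GAC GTC GTG TCT ATT ACA TGT TAC CTT AGG AAC AAG AAG TGA TCC AAG ATC ATA GAG GAA — no ATG→stop ORF.
Frame -2: CAC TCA CCT ACA TTT TAG TAT GCT CTG ACG TCG TGT CTA TTA CAT GTT ACC TTA GGA ACA AGA AGT GAT CCA AGA TCA TAG AGG AAC — no ATG→stop ORF.
Frame -3: ACT CAC CTA CAT TTT AGT ATG CTC TGA CGT CGT GTC TAT TAC ATG TTA CCT TAG GAA CAA GAA GTG ATC CAA GAT CAT AGA GGA — ATG at 21, stop TGA at 27 → 9 nt; ATG at 45, stop TAG at 54 → 12 nt.
Forward-strand max 33 nt; reverse-strand max 12 nt. The forward strand has the longer ORF.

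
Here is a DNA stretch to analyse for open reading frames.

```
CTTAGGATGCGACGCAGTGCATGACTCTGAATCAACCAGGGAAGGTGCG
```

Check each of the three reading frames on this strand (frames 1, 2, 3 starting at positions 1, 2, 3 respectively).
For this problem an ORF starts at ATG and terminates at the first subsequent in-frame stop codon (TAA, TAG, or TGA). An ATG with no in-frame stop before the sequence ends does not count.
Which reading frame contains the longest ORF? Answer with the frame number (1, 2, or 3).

1

Frame 1: CTT AGG ATG CGA CGC AGT GCA TGA CTC TGA ATC AAC CAG GGA AGG TGC — ATG at 7, stop TGA at 22 → 18 nt.
Frame 2: TTA GGA TGC GAC GCA GTG CAT GAC TCT GAA TCA ACC AGG GAA GGT GCG — no ATG→stop ORF.
Frame 3: TAG GAT GCG ACG CAG TGC ATG ACT CTG AAT CAA CCA GGG AAG GTG — no ATG→stop ORF.
Longest ORF is 18 nt in frame 1 (positions 7–24).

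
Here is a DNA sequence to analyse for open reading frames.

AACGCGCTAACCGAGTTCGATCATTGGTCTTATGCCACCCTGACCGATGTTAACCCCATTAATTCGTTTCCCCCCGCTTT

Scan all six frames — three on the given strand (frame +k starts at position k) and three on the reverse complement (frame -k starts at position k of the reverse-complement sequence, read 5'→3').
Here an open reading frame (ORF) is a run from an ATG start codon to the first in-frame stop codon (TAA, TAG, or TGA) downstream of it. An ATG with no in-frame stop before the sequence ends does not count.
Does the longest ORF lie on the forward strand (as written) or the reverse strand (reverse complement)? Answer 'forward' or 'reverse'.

reverse

Reverse complement (5'→3'): AAAGCGGGGGGAAACGAATTAATGGGGTTAACATCGGTCAGGGTGGCATAAGACCAATGATCGAACTCGGTTAGCGCGTT
Frame +1: AAC GCG CTA ACC GAG TTC GAT CAT TGG TCT TAT GCC ACC CTG ACC GAT GTT AAC CCC ATT AAT TCG TTT CCC CCC GCT — no ATG→stop ORF.
Frame +2: ACG CGC TAA CCG AGT TCG ATC ATT GGT CTT ATG CCA CCC TGA CCG ATG TTA ACC CCA TTA ATT CGT TTC CCC CCG CTT — ATG at 32, stop TGA at 41 → 12 nt.
Frame +3: CGC GCT AAC CGA GTT CGA TCA TTG GTC TTA TGC CAC CCT GAC CGA TGT TAA CCC CAT TAA TTC GTT TCC CCC CGC TTT — no ATG→stop ORF.
Frame -1: AAA GCG GGG GGA AAC GAA TTA ATG GGG TTA ACA TCG GTC AGG GTG GCA TAA GAC CAA TGA TCG AAC TCG GTT AGC GCG — ATG at 22, stop TAA at 49 → 30 nt.
Frame -2: AAG CGG GGG GAA ACG AAT TAA TGG GGT TAA CAT CGG TCA GGG TGG CAT AAG ACC AAT GAT CGA ACT CGG TTA GCG CGT — no ATG→stop ORF.
Frame -3: AGC GGG GGG AAA CGA ATT AAT GGG GTT AAC ATC GGT CAG GGT GGC ATA AGA CCA ATG ATC GAA CTC GGT TAG CGC GTT — ATG at 57, stop TAG at 72 → 18 nt.
Forward-strand max 12 nt; reverse-strand max 30 nt. The reverse strand has the longer ORF.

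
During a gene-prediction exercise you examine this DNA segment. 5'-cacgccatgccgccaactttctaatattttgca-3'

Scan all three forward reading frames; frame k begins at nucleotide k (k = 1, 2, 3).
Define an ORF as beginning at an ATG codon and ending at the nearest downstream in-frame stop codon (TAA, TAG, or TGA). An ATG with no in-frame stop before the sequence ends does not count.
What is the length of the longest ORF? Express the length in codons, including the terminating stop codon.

6

Frame 1: CAC GCC ATG CCG CCA ACT TTC TAA TAT TTT GCA — ATG at 7, stop TAA at 22 → 18 nt.
Frame 2: ACG CCA TGC CGC CAA CTT TCT AAT ATT TTG — no ATG→stop ORF.
Frame 3: CGC CAT GCC GCC AAC TTT CTA ATA TTT TGC — no ATG→stop ORF.
Longest: frame 1, positions 7–24, 18 nt = 6 codons = 5 aa. → 6 codons.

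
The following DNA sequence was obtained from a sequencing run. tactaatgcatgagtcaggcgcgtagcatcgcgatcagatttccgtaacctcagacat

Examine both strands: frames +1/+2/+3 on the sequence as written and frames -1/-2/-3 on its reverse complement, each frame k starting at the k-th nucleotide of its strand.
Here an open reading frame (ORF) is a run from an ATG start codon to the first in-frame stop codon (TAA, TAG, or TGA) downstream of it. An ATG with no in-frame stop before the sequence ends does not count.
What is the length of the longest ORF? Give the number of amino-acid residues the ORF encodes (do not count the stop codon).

Reverse complement (5'→3'): ATGTCTGAGGTTACGGAAATCTGATCGCGATGCTACGCGCCTGACTCATGCATTAGTA
Frame +1: TAC TAA TGC ATG AGT CAG GCG CGT AGC ATC GCG ATC AGA TTT CCG TAA CCT CAG ACA — ATG at 10, stop TAA at 46 → 39 nt.
Frame +2: ACT AAT GCA TGA GTC AGG CGC GTA GCA TCG CGA TCA GAT TTC CGT AAC CTC AGA CAT — no ATG→stop ORF.
Frame +3: CTA ATG CAT GAG TCA GGC GCG TAG CAT CGC GAT CAG ATT TCC GTA ACC TCA GAC — ATG at 6, stop TAG at 24 → 21 nt.
Frame -1: ATG TCT GAG GTT ACG GAA ATC TGA TCG CGA TGC TAC GCG CCT GAC TCA TGC ATT AGT — ATG at 1, stop TGA at 22 → 24 nt.
Frame -2: TGT CTG AGG TTA CGG AAA TCT GAT CGC GAT GCT ACG CGC CTG ACT CAT GCA TTA GTA — no ATG→stop ORF.
Frame -3: GTC TGA GGT TAC GGA AAT CTG ATC GCG ATG CTA CGC GCC TGA CTC ATG CAT TAG — ATG at 30, stop TGA at 42 → 15 nt; ATG at 48, stop TAG at 54 → 9 nt.
Longest: frame +1, positions 10–48, 39 nt = 13 codons = 12 aa. → 12 amino acids.

12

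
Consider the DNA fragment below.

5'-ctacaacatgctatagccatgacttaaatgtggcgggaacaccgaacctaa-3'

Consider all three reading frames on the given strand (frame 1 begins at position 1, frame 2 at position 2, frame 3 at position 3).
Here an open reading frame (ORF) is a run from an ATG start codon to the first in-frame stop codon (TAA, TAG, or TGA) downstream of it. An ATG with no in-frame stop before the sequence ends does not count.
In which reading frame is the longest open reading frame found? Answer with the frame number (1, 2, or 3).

Frame 1: CTA CAA CAT GCT ATA GCC ATG ACT TAA ATG TGG CGG GAA CAC CGA ACC TAA — ATG at 19, stop TAA at 25 → 9 nt; ATG at 28, stop TAA at 49 → 24 nt.
Frame 2: TAC AAC ATG CTA TAG CCA TGA CTT AAA TGT GGC GGG AAC ACC GAA CCT — ATG at 8, stop TAG at 14 → 9 nt.
Frame 3: ACA ACA TGC TAT AGC CAT GAC TTA AAT GTG GCG GGA ACA CCG AAC CTA — no ATG→stop ORF.
Longest ORF is 24 nt in frame 1 (positions 28–51).

1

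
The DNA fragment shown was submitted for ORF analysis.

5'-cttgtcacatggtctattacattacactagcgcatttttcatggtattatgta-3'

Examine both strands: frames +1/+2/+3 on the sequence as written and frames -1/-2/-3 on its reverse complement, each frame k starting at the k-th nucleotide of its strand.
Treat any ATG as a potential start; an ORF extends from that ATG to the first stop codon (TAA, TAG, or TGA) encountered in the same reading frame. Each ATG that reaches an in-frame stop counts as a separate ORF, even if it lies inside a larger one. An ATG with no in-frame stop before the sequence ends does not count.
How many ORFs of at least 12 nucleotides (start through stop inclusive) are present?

1

Reverse complement (5'→3'): TACATAATACCATGAAAAATGCGCTAGTGTAATGTAATAGACCATGTGACAAG
Frame +1: CTT GTC ACA TGG TCT ATT ACA TTA CAC TAG CGC ATT TTT CAT GGT ATT ATG — no ATG→stop ORF.
Frame +2: TTG TCA CAT GGT CTA TTA CAT TAC ACT AGC GCA TTT TTC ATG GTA TTA TGT — no ATG→stop ORF.
Frame +3: TGT CAC ATG GTC TAT TAC ATT ACA CTA GCG CAT TTT TCA TGG TAT TAT GTA — no ATG→stop ORF.
Frame -1: TAC ATA ATA CCA TGA AAA ATG CGC TAG TGT AAT GTA ATA GAC CAT GTG ACA — ATG at 19, stop TAG at 25 → 9 nt.
Frame -2: ACA TAA TAC CAT GAA AAA TGC GCT AGT GTA ATG TAA TAG ACC ATG TGA CAA — ATG at 32, stop TAA at 35 → 6 nt; ATG at 44, stop TGA at 47 → 6 nt.
Frame -3: CAT AAT ACC ATG AAA AAT GCG CTA GTG TAA TGT AAT AGA CCA TGT GAC AAG — ATG at 12, stop TAA at 30 → 21 nt.
ORFs ≥ 12 nucleotides: frame -3 12–32 (21 nucleotides). Count = 1.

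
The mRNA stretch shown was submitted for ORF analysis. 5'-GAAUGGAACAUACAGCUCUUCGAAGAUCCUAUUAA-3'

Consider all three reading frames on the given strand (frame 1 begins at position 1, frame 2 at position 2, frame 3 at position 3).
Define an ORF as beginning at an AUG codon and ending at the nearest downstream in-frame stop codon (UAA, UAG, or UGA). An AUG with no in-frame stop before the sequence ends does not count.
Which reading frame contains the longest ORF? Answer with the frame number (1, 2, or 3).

3

Frame 1: GAA UGG AAC AUA CAG CUC UUC GAA GAU CCU AUU — no AUG→stop ORF.
Frame 2: AAU GGA ACA UAC AGC UCU UCG AAG AUC CUA UUA — no AUG→stop ORF.
Frame 3: AUG GAA CAU ACA GCU CUU CGA AGA UCC UAU UAA — AUG at 3, stop UAA at 33 → 33 nt.
Longest ORF is 33 nt in frame 3 (positions 3–35).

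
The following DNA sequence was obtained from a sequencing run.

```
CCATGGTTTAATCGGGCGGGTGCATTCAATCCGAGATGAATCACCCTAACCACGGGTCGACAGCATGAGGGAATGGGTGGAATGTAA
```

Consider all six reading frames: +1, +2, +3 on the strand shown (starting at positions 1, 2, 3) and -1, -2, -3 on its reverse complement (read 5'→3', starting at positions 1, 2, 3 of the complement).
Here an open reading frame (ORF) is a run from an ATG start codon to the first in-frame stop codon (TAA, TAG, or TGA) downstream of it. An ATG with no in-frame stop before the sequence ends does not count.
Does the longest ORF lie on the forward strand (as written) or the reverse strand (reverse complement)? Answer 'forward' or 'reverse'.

Reverse complement (5'→3'): TTACATTCCACCCATTCCCTCATGCTGTCGACCCGTGGTTAGGGTGATTCATCTCGGATTGAATGCACCCGCCCGATTAAACCATGG
Frame +1: CCA TGG TTT AAT CGG GCG GGT GCA TTC AAT CCG AGA TGA ATC ACC CTA ACC ACG GGT CGA CAG CAT GAG GGA ATG GGT GGA ATG TAA — ATG at 73, stop TAA at 85 → 15 nt; ATG at 82, stop TAA at 85 → 6 nt.
Frame +2: CAT GGT TTA ATC GGG CGG GTG CAT TCA ATC CGA GAT GAA TCA CCC TAA CCA CGG GTC GAC AGC ATG AGG GAA TGG GTG GAA TGT — no ATG→stop ORF.
Frame +3: ATG GTT TAA TCG GGC GGG TGC ATT CAA TCC GAG ATG AAT CAC CCT AAC CAC GGG TCG ACA GCA TGA GGG AAT GGG TGG AAT GTA — ATG at 3, stop TAA at 9 → 9 nt; ATG at 36, stop TGA at 66 → 33 nt.
Frame -1: TTA CAT TCC ACC CAT TCC CTC ATG CTG TCG ACC CGT GGT TAG GGT GAT TCA TCT CGG ATT GAA TGC ACC CGC CCG ATT AAA CCA TGG — ATG at 22, stop TAG at 40 → 21 nt.
Frame -2: TAC ATT CCA CCC ATT CCC TCA TGC TGT CGA CCC GTG GTT AGG GTG ATT CAT CTC GGA TTG AAT GCA CCC GCC CGA TTA AAC CAT — no ATG→stop ORF.
Frame -3: ACA TTC CAC CCA TTC CCT CAT GCT GTC GAC CCG TGG TTA GGG TGA TTC ATC TCG GAT TGA ATG CAC CCG CCC GAT TAA ACC ATG — ATG at 63, stop TAA at 78 → 18 nt.
Forward-strand max 33 nt; reverse-strand max 21 nt. The forward strand has the longer ORF.

forward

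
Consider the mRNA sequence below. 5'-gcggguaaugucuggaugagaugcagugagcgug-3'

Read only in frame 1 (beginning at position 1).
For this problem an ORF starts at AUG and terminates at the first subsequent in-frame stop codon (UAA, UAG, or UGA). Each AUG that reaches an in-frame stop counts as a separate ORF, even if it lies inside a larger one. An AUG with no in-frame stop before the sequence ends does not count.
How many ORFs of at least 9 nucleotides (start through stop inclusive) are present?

Frame 1: GCG GGU AAU GUC UGG AUG AGA UGC AGU GAG CGU — no AUG→stop ORF.
No ORF reaches 9 nucleotides. Count = 0.

0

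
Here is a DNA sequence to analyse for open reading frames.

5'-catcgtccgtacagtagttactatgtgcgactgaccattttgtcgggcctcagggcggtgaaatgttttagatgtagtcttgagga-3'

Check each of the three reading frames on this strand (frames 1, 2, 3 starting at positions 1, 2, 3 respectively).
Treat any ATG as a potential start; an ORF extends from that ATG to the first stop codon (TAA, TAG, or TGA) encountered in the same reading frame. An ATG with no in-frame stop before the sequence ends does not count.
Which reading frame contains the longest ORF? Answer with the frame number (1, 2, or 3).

Frame 1: CAT CGT CCG TAC AGT AGT TAC TAT GTG CGA CTG ACC ATT TTG TCG GGC CTC AGG GCG GTG AAA TGT TTT AGA TGT AGT CTT GAG — no ATG→stop ORF.
Frame 2: ATC GTC CGT ACA GTA GTT ACT ATG TGC GAC TGA CCA TTT TGT CGG GCC TCA GGG CGG TGA AAT GTT TTA GAT GTA GTC TTG AGG — ATG at 23, stop TGA at 32 → 12 nt.
Frame 3: TCG TCC GTA CAG TAG TTA CTA TGT GCG ACT GAC CAT TTT GTC GGG CCT CAG GGC GGT GAA ATG TTT TAG ATG TAG TCT TGA GGA — ATG at 63, stop TAG at 69 → 9 nt; ATG at 72, stop TAG at 75 → 6 nt.
Longest ORF is 12 nt in frame 2 (positions 23–34).

2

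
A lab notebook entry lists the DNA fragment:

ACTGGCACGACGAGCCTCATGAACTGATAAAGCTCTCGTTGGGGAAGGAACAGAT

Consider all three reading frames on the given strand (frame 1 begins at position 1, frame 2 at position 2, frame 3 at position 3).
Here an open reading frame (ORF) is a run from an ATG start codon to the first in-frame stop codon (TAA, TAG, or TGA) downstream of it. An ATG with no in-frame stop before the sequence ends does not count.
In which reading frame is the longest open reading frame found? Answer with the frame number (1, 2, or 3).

Frame 1: ACT GGC ACG ACG AGC CTC ATG AAC TGA TAA AGC TCT CGT TGG GGA AGG AAC AGA — ATG at 19, stop TGA at 25 → 9 nt.
Frame 2: CTG GCA CGA CGA GCC TCA TGA ACT GAT AAA GCT CTC GTT GGG GAA GGA ACA GAT — no ATG→stop ORF.
Frame 3: TGG CAC GAC GAG CCT CAT GAA CTG ATA AAG CTC TCG TTG GGG AAG GAA CAG — no ATG→stop ORF.
Longest ORF is 9 nt in frame 1 (positions 19–27).

1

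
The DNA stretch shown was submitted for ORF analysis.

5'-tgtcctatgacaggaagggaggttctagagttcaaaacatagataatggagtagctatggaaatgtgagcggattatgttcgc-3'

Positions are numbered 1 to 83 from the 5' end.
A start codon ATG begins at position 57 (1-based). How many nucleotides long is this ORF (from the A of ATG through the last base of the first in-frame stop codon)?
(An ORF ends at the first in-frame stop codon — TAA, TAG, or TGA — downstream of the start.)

12

Codons from position 57: ATG (57–59), GAA (60–62), ATG (63–65), TGA (66–68).
TGA is the first in-frame stop; ORF spans 57–68, 12 nucleotides.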